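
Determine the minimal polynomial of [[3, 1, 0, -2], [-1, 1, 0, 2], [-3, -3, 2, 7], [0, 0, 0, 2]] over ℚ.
m_A(x) = (x - 2)^2

The characteristic polynomial factors as (x - 2)^4. The minimal polynomial is ∏(x - λ)^{k_λ} where k_λ is the size of the largest Jordan block at λ.

For λ = 2: rank(A - 2I) = 2, and the largest Jordan block has size 2 (the smallest k with rank((A - 2I)^k) = rank((A - 2I)^(k+1))).

So m_A(x) = (x - 2)^2.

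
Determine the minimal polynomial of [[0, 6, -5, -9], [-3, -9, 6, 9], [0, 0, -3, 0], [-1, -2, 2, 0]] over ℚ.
The characteristic polynomial factors as (x + 3)^4. The minimal polynomial is ∏(x - λ)^{k_λ} where k_λ is the size of the largest Jordan block at λ.

For λ = -3: rank(A + 3I) = 2, and the largest Jordan block has size 3 (the smallest k with rank((A + 3I)^k) = rank((A + 3I)^(k+1))).

So m_A(x) = (x + 3)^3.

m_A(x) = (x + 3)^3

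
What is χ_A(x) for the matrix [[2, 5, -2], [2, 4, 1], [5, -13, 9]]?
xI - A = [[x - 2, -5, 2], [-2, x - 4, -1], [-5, 13, x - 9]].

Expanding det(xI - A) along the first row:
det(xI - A) = + (x - 2)·det([[x - 4, -1], [13, x - 9]]) - (-5)·det([[-2, -1], [-5, x - 9]]) + (2)·det([[-2, x - 4], [-5, 13]]).

Evaluating gives χ_A(x) = x^3 - 15x^2 + 75x - 125 = (x - 5)^3.

χ_A(x) = (x - 5)^3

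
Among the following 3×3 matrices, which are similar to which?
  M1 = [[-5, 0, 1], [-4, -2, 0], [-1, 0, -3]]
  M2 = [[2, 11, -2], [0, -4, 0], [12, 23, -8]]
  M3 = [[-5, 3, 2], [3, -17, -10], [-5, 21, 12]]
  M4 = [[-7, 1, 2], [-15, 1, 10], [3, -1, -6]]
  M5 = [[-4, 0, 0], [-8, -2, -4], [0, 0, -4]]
3 classes: {M1, M2, M3}, {M4}, {M5}

Characteristic polynomials: χ_{M1} = (x + 2)(x + 4)^2, χ_{M2} = (x + 2)(x + 4)^2, χ_{M3} = (x + 2)(x + 4)^2, χ_{M4} = (x + 4)^3, χ_{M5} = (x + 2)(x + 4)^2.

{M1, M2, M3}: invariant factors (x + 2)(x + 4)^2.

{M4}: invariant factors x + 4, (x + 4)^2.

{M5}: invariant factors x + 4, (x + 2)(x + 4).

Matrices are similar if and only if their invariant-factor lists agree; the partition into similarity classes is {M1, M2, M3}, {M4}, {M5}.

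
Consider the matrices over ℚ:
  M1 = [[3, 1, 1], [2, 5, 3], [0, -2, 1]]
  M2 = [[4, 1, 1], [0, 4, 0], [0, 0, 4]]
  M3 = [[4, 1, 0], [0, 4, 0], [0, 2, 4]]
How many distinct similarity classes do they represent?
2 classes: {M1}, {M2, M3}

Characteristic polynomials: χ_{M1} = (x - 3)^3, χ_{M2} = (x - 4)^3, χ_{M3} = (x - 4)^3.

{M1}: invariant factors (x - 3)^3.

{M2, M3}: invariant factors x - 4, (x - 4)^2.

Matrices are similar if and only if their invariant-factor lists agree; the partition into similarity classes is {M1}, {M2, M3}.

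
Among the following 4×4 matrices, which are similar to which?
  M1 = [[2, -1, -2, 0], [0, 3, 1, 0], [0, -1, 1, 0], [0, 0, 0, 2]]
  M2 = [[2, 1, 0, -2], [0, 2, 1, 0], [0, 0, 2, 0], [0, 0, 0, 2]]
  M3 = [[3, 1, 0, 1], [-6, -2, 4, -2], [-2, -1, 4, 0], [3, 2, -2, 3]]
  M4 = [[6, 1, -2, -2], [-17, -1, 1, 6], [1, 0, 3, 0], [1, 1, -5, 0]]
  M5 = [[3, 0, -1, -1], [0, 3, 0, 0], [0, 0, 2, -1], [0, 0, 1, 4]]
2 classes: {M1, M2, M3, M4}, {M5}

Characteristic polynomials: χ_{M1} = (x - 2)^4, χ_{M2} = (x - 2)^4, χ_{M3} = (x - 2)^4, χ_{M4} = (x - 2)^4, χ_{M5} = (x - 3)^4.

{M1, M2, M3, M4}: invariant factors x - 2, (x - 2)^3.

{M5}: invariant factors x - 3, x - 3, (x - 3)^2.

Matrices are similar if and only if their invariant-factor lists agree; the partition into similarity classes is {M1, M2, M3, M4}, {M5}.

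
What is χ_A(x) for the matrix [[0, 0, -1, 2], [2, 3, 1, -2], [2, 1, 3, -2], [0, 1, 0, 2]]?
xI - A = [[x, 0, 1, -2], [-2, x - 3, -1, 2], [-2, -1, x - 3, 2], [0, -1, 0, x - 2]].

Expanding det(xI - A) along the first row:
det(xI - A) = + (x)·det([[x - 3, -1, 2], [-1, x - 3, 2], [-1, 0, x - 2]]) - (0)·det([[-2, -1, 2], [-2, x - 3, 2], [0, 0, x - 2]]) + (1)·det([[-2, x - 3, 2], [-2, -1, 2], [0, -1, x - 2]]) - (-2)·det([[-2, x - 3, -1], [-2, -1, x - 3], [0, -1, 0]]).

Evaluating gives χ_A(x) = x^4 - 8x^3 + 24x^2 - 32x + 16 = (x - 2)^4.

χ_A(x) = (x - 2)^4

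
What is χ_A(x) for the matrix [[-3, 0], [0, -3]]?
χ_A(x) = (x + 3)^2

xI - A = [[x + 3, 0], [0, x + 3]].

Expanding det(xI - A) along the first row:
det(xI - A) = + (x + 3)·det([[x + 3]]) - (0)·det([[0]]).

Evaluating gives χ_A(x) = x^2 + 6x + 9 = (x + 3)^2.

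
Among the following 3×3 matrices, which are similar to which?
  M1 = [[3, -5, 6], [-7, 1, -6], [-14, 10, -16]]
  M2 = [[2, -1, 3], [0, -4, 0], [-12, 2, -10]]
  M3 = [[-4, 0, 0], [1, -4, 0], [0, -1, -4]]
2 classes: {M1, M2}, {M3}

Characteristic polynomials: χ_{M1} = (x + 4)^3, χ_{M2} = (x + 4)^3, χ_{M3} = (x + 4)^3.

{M1, M2}: invariant factors x + 4, (x + 4)^2.

{M3}: invariant factors (x + 4)^3.

Matrices are similar if and only if their invariant-factor lists agree; the partition into similarity classes is {M1, M2}, {M3}.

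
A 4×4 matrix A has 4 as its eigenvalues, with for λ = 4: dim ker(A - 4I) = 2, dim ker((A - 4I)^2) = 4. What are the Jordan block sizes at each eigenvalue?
λ = 4: successive nullity increments [2, 2] count blocks of size ≥ k; block sizes are [2, 2].

Jordan blocks: (4, 2), (4, 2)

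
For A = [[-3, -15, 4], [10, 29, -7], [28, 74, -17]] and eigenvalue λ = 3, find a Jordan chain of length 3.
v_1 = [[2, -4, -11]]^T, v_2 = [[4, -7, -20]]^T, v_3 = [[1, -2, -6]]^T

We seek v_1 ∈ ker((A - 3I)^3) \ ker((A - 3I)^2), then set v_{i+1} = (A - 3I) v_i.

One such chain is v_1 = [[2, -4, -11]]^T, v_2 = [[4, -7, -20]]^T, v_3 = [[1, -2, -6]]^T. Check: (A - 3I) v_3 = [[0, 0, 0]]^T = 0.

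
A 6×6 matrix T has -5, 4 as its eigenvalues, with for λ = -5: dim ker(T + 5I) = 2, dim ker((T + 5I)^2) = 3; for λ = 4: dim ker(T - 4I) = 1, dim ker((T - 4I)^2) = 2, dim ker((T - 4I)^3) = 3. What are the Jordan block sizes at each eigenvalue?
Jordan blocks: (-5, 2), (-5, 1), (4, 3)

λ = -5: successive nullity increments [2, 1] count blocks of size ≥ k; block sizes are [2, 1].
λ = 4: successive nullity increments [1, 1, 1] count blocks of size ≥ k; block sizes are [3].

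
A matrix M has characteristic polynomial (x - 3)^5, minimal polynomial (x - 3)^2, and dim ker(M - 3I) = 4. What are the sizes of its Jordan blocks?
Jordan blocks: (3, 2), (3, 1), (3, 1), (3, 1)

λ = 3: algebraic multiplicity 5 (exponent in χ_M), largest block size 2 (exponent in m_M), 4 blocks (geometric multiplicity). These force block sizes [2, 1, 1, 1].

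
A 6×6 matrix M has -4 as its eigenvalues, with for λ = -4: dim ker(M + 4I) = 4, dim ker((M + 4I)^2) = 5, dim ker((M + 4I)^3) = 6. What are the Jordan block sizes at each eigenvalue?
Jordan blocks: (-4, 3), (-4, 1), (-4, 1), (-4, 1)

λ = -4: successive nullity increments [4, 1, 1] count blocks of size ≥ k; block sizes are [3, 1, 1, 1].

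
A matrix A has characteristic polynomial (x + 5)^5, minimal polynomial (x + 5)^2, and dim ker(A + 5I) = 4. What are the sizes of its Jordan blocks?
λ = -5: algebraic multiplicity 5 (exponent in χ_A), largest block size 2 (exponent in m_A), 4 blocks (geometric multiplicity). These force block sizes [2, 1, 1, 1].

Jordan blocks: (-5, 2), (-5, 1), (-5, 1), (-5, 1)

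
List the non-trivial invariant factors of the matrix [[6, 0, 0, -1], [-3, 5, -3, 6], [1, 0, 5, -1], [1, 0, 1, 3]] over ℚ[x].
x - 5, (x - 5)^2(x - 4)

The Jordan structure of A has elementary divisors (x - 4), (x - 5)^2, (x - 5). Arranging the block sizes at each eigenvalue in decreasing order and taking row products gives the invariant factors.

Invariant factors (smallest first, each dividing the next): x - 5, (x - 5)^2(x - 4).

Check: the last factor (x - 5)^2(x - 4) is the minimal polynomial, and the product (x - 5)^3(x - 4) is the characteristic polynomial.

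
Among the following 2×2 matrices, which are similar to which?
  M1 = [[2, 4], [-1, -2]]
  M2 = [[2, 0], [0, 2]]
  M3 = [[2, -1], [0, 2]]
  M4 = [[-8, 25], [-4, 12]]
3 classes: {M1}, {M2}, {M3, M4}

Characteristic polynomials: χ_{M1} = x^2, χ_{M2} = (x - 2)^2, χ_{M3} = (x - 2)^2, χ_{M4} = (x - 2)^2.

{M1}: invariant factors x^2.

{M2}: invariant factors x - 2, x - 2.

{M3, M4}: invariant factors (x - 2)^2.

Matrices are similar if and only if their invariant-factor lists agree; the partition into similarity classes is {M1}, {M2}, {M3, M4}.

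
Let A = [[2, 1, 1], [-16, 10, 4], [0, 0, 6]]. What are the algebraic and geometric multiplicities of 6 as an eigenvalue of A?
algebraic multiplicity 3, geometric multiplicity 2

The characteristic polynomial is (x - 6)^3, so the factor x - 6 appears with exponent 3: the algebraic multiplicity is 3.

rank(A - 6I) = 1, so the eigenspace has dimension 3 - 1 = 2: the geometric multiplicity is 2.

Since 2 < 3, A is not diagonalizable.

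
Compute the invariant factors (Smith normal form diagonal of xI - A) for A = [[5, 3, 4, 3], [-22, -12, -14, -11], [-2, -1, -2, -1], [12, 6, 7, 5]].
x + 1, (x + 1)^3

The Jordan structure of A has elementary divisors (x + 1)^3, (x + 1). Arranging the block sizes at each eigenvalue in decreasing order and taking row products gives the invariant factors.

Invariant factors (smallest first, each dividing the next): x + 1, (x + 1)^3.

Check: the last factor (x + 1)^3 is the minimal polynomial, and the product (x + 1)^4 is the characteristic polynomial.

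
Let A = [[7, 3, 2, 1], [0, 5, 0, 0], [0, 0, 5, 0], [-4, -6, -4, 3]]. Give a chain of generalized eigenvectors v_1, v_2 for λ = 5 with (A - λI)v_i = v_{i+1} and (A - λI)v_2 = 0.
v_1 = [[0, 1, 0, -2]]^T, v_2 = [[1, 0, 0, -2]]^T

We seek v_1 ∈ ker((A - 5I)^2) \ ker(A - 5I), then set v_{i+1} = (A - 5I) v_i.

One such chain is v_1 = [[0, 1, 0, -2]]^T, v_2 = [[1, 0, 0, -2]]^T. Check: (A - 5I) v_2 = [[0, 0, 0, 0]]^T = 0.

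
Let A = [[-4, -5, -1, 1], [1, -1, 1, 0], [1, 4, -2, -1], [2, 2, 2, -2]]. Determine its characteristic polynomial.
χ_A(x) = (x + 2)^3(x + 3)

xI - A = [[x + 4, 5, 1, -1], [-1, x + 1, -1, 0], [-1, -4, x + 2, 1], [-2, -2, -2, x + 2]].

Expanding det(xI - A) along the first row:
det(xI - A) = + (x + 4)·det([[x + 1, -1, 0], [-4, x + 2, 1], [-2, -2, x + 2]]) - (5)·det([[-1, -1, 0], [-1, x + 2, 1], [-2, -2, x + 2]]) + (1)·det([[-1, x + 1, 0], [-1, -4, 1], [-2, -2, x + 2]]) - (-1)·det([[-1, x + 1, -1], [-1, -4, x + 2], [-2, -2, -2]]).

Evaluating gives χ_A(x) = x^4 + 9x^3 + 30x^2 + 44x + 24 = (x + 2)^3(x + 3).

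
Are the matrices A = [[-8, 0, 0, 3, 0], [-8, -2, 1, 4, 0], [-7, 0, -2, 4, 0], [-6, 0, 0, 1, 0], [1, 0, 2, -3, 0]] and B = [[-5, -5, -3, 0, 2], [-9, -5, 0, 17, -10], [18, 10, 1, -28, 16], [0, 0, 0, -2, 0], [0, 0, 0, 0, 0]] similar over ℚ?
Two matrices over a field are similar if and only if they have the same invariant factors.

Both A and B have characteristic polynomial x(x + 2)^3(x + 5) and minimal polynomial x(x + 2)^3(x + 5). Computing further, both have invariant factors x(x + 2)^3(x + 5). Hence A and B are similar.

Yes.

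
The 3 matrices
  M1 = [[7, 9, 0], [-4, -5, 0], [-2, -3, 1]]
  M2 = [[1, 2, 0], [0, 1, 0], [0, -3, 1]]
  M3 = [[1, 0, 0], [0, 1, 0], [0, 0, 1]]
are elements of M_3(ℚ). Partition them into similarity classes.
Characteristic polynomials: χ_{M1} = (x - 1)^3, χ_{M2} = (x - 1)^3, χ_{M3} = (x - 1)^3.

{M1, M2}: invariant factors x - 1, (x - 1)^2.

{M3}: invariant factors x - 1, x - 1, x - 1.

Matrices are similar if and only if their invariant-factor lists agree; the partition into similarity classes is {M1, M2}, {M3}.

2 classes: {M1, M2}, {M3}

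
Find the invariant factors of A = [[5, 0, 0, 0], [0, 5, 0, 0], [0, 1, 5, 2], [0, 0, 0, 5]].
The Jordan structure of A has elementary divisors (x - 5)^2, (x - 5), (x - 5). Arranging the block sizes at each eigenvalue in decreasing order and taking row products gives the invariant factors.

Invariant factors (smallest first, each dividing the next): x - 5, x - 5, (x - 5)^2.

Check: the last factor (x - 5)^2 is the minimal polynomial, and the product (x - 5)^4 is the characteristic polynomial.

x - 5, x - 5, (x - 5)^2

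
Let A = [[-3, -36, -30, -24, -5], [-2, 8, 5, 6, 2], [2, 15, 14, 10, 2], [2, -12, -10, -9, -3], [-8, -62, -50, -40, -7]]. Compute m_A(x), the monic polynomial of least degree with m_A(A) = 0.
m_A(x) = (x - 1)^2(x + 1)

The characteristic polynomial factors as (x - 1)^4(x + 1). The minimal polynomial is ∏(x - λ)^{k_λ} where k_λ is the size of the largest Jordan block at λ.

For λ = -1: rank(A + I) = 4, and the largest Jordan block has size 1 (the smallest k with rank((A + I)^k) = rank((A + I)^(k+1))).
For λ = 1: rank(A - I) = 3, and the largest Jordan block has size 2 (the smallest k with rank((A - I)^k) = rank((A - I)^(k+1))).

So m_A(x) = (x - 1)^2(x + 1).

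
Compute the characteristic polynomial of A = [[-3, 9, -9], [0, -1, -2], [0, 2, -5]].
xI - A = [[x + 3, -9, 9], [0, x + 1, 2], [0, -2, x + 5]].

Expanding det(xI - A) along the first row:
det(xI - A) = + (x + 3)·det([[x + 1, 2], [-2, x + 5]]) - (-9)·det([[0, 2], [0, x + 5]]) + (9)·det([[0, x + 1], [0, -2]]).

Evaluating gives χ_A(x) = x^3 + 9x^2 + 27x + 27 = (x + 3)^3.

χ_A(x) = (x + 3)^3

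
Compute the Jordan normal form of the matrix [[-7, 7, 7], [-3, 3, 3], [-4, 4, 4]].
The characteristic polynomial is det(xI - A) = x^3, so the eigenvalues are 0 (algebraic multiplicity 3).

For λ = 0: rank(A) = 1, rank(A^2) = 0. The eigenspace has dimension 3 - 1 = 2, so there are 2 Jordan blocks; the rank sequence gives block sizes [2, 1].

Assembling the blocks gives the Jordan form J above.

J = [[0, 1, 0], [0, 0, 0], [0, 0, 0]]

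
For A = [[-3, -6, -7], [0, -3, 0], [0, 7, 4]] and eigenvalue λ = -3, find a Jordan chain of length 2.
We seek v_1 ∈ ker((A + 3I)^2) \ ker(A + 3I), then set v_{i+1} = (A + 3I) v_i.

One such chain is v_1 = [[1, 1, -1]]^T, v_2 = [[1, 0, 0]]^T. Check: (A + 3I) v_2 = [[0, 0, 0]]^T = 0.

v_1 = [[1, 1, -1]]^T, v_2 = [[1, 0, 0]]^T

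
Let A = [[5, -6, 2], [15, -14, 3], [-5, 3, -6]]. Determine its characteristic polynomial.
χ_A(x) = (x + 5)^3

xI - A = [[x - 5, 6, -2], [-15, x + 14, -3], [5, -3, x + 6]].

Expanding det(xI - A) along the first row:
det(xI - A) = + (x - 5)·det([[x + 14, -3], [-3, x + 6]]) - (6)·det([[-15, -3], [5, x + 6]]) + (-2)·det([[-15, x + 14], [5, -3]]).

Evaluating gives χ_A(x) = x^3 + 15x^2 + 75x + 125 = (x + 5)^3.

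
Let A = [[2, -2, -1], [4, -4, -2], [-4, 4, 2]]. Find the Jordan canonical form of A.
The characteristic polynomial is det(xI - A) = x^3, so the eigenvalues are 0 (algebraic multiplicity 3).

For λ = 0: rank(A) = 1, rank(A^2) = 0. The eigenspace has dimension 3 - 1 = 2, so there are 2 Jordan blocks; the rank sequence gives block sizes [2, 1].

Assembling the blocks gives the Jordan form J above.

J = [[0, 1, 0], [0, 0, 0], [0, 0, 0]]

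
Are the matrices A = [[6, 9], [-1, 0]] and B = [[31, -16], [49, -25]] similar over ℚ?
Two matrices over a field are similar if and only if they have the same invariant factors.

Both A and B have characteristic polynomial (x - 3)^2 and minimal polynomial (x - 3)^2. Computing further, both have invariant factors (x - 3)^2. Hence A and B are similar.

Yes.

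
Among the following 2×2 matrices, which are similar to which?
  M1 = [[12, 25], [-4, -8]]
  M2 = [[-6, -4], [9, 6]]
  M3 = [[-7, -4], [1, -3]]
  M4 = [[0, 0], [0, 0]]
Characteristic polynomials: χ_{M1} = (x - 2)^2, χ_{M2} = x^2, χ_{M3} = (x + 5)^2, χ_{M4} = x^2.

{M1}: invariant factors (x - 2)^2.

{M2}: invariant factors x^2.

{M3}: invariant factors (x + 5)^2.

{M4}: invariant factors x, x.

Matrices are similar if and only if their invariant-factor lists agree; the partition into similarity classes is {M1}, {M2}, {M3}, {M4}.

4 classes: {M1}, {M2}, {M3}, {M4}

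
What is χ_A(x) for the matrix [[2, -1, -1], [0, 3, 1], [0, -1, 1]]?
χ_A(x) = (x - 2)^3

xI - A = [[x - 2, 1, 1], [0, x - 3, -1], [0, 1, x - 1]].

Expanding det(xI - A) along the first row:
det(xI - A) = + (x - 2)·det([[x - 3, -1], [1, x - 1]]) - (1)·det([[0, -1], [0, x - 1]]) + (1)·det([[0, x - 3], [0, 1]]).

Evaluating gives χ_A(x) = x^3 - 6x^2 + 12x - 8 = (x - 2)^3.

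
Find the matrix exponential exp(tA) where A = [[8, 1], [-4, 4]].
e^{tA} = [[(2*t + 1)*e^{6*t}, t*e^{6*t}], [-4*t*e^{6*t}, (1 - 2*t)*e^{6*t}]]

A has Jordan form J = [[6, 1], [0, 6]] with A = PJP^{-1}, so e^{tA} = P e^{tJ} P^{-1}.

For a Jordan block J_k(λ), e^{tJ_k(λ)} = e^{λt} · (I + tN + t^2 N^2/2! + ... + t^{k-1} N^{k-1}/(k-1)!) where N is the nilpotent superdiagonal part.

Assembling the blocks and conjugating back gives the entries of e^{tA} as shown above.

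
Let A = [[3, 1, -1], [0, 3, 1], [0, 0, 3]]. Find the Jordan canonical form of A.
The characteristic polynomial is det(xI - A) = (x - 3)^3, so the eigenvalues are 3 (algebraic multiplicity 3).

For λ = 3: rank(A - 3I) = 2, rank((A - 3I)^2) = 1, rank((A - 3I)^3) = 0. The eigenspace has dimension 3 - 2 = 1, so there is 1 Jordan block; the rank sequence gives block sizes [3].

Assembling the blocks gives the Jordan form J above.

J = [[3, 1, 0], [0, 3, 1], [0, 0, 3]]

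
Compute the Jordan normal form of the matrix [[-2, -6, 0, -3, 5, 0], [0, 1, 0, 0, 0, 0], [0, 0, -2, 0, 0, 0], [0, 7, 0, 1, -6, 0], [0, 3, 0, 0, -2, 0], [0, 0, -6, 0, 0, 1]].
The characteristic polynomial is det(xI - A) = (x - 1)^3(x + 2)^3, so the eigenvalues are -2 (algebraic multiplicity 3), 1 (algebraic multiplicity 3).

For λ = -2: rank(A + 2I) = 4, rank((A + 2I)^2) = 3. The eigenspace has dimension 6 - 4 = 2, so there are 2 Jordan blocks; the rank sequence gives block sizes [2, 1].

For λ = 1: rank(A - I) = 4, rank((A - I)^2) = 3. The eigenspace has dimension 6 - 4 = 2, so there are 2 Jordan blocks; the rank sequence gives block sizes [2, 1].

Assembling the blocks gives the Jordan form J above.

J = [[-2, 1, 0, 0, 0, 0], [0, -2, 0, 0, 0, 0], [0, 0, -2, 0, 0, 0], [0, 0, 0, 1, 1, 0], [0, 0, 0, 0, 1, 0], [0, 0, 0, 0, 0, 1]]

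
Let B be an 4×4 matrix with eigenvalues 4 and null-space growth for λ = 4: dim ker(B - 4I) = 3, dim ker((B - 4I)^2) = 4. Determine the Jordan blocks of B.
Jordan blocks: (4, 2), (4, 1), (4, 1)

λ = 4: successive nullity increments [3, 1] count blocks of size ≥ k; block sizes are [2, 1, 1].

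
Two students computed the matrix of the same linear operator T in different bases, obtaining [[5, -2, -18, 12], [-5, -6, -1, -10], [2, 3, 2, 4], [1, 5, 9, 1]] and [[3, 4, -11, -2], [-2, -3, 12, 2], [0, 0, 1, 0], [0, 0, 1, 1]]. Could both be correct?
No.

Both have characteristic polynomial (x - 1)^3(x + 1), but the minimal polynomial of A is (x - 1)^3(x + 1) while the minimal polynomial of B is (x - 1)^2(x + 1). The minimal polynomial is a similarity invariant, so A and B are not similar.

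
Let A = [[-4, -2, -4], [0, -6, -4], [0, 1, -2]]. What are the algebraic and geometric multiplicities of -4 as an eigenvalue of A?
The characteristic polynomial is (x + 4)^3, so the factor x + 4 appears with exponent 3: the algebraic multiplicity is 3.

rank(A + 4I) = 1, so the eigenspace has dimension 3 - 1 = 2: the geometric multiplicity is 2.

Since 2 < 3, A is not diagonalizable.

algebraic multiplicity 3, geometric multiplicity 2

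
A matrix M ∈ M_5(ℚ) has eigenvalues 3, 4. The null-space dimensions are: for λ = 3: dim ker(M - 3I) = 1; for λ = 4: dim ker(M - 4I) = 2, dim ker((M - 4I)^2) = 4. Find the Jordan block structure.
λ = 3: successive nullity increments [1] count blocks of size ≥ k; block sizes are [1].
λ = 4: successive nullity increments [2, 2] count blocks of size ≥ k; block sizes are [2, 2].

Jordan blocks: (3, 1), (4, 2), (4, 2)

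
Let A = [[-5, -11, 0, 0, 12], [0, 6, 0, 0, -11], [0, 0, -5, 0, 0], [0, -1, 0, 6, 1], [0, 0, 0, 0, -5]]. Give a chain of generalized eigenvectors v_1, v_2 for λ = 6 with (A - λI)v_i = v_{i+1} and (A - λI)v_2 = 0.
v_1 = [[1, -1, 0, 0, 0]]^T, v_2 = [[0, 0, 0, 1, 0]]^T

We seek v_1 ∈ ker((A - 6I)^2) \ ker(A - 6I), then set v_{i+1} = (A - 6I) v_i.

One such chain is v_1 = [[1, -1, 0, 0, 0]]^T, v_2 = [[0, 0, 0, 1, 0]]^T. Check: (A - 6I) v_2 = [[0, 0, 0, 0, 0]]^T = 0.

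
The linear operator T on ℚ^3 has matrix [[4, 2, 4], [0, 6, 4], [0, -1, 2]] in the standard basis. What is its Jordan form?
The characteristic polynomial is det(xI - A) = (x - 4)^3, so the eigenvalues are 4 (algebraic multiplicity 3).

For λ = 4: rank(A - 4I) = 1, rank((A - 4I)^2) = 0. The eigenspace has dimension 3 - 1 = 2, so there are 2 Jordan blocks; the rank sequence gives block sizes [2, 1].

Assembling the blocks gives the Jordan form J above.

J = [[4, 1, 0], [0, 4, 0], [0, 0, 4]]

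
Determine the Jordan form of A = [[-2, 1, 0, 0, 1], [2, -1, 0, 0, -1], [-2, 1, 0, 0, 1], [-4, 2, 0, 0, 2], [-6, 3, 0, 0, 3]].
J = [[0, 1, 0, 0, 0], [0, 0, 0, 0, 0], [0, 0, 0, 0, 0], [0, 0, 0, 0, 0], [0, 0, 0, 0, 0]]

The characteristic polynomial is det(xI - A) = x^5, so the eigenvalues are 0 (algebraic multiplicity 5).

For λ = 0: rank(A) = 1, rank(A^2) = 0. The eigenspace has dimension 5 - 1 = 4, so there are 4 Jordan blocks; the rank sequence gives block sizes [2, 1, 1, 1].

Assembling the blocks gives the Jordan form J above.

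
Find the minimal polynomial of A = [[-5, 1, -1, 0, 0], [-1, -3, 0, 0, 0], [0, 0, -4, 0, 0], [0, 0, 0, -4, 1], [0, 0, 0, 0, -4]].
The characteristic polynomial factors as (x + 4)^5. The minimal polynomial is ∏(x - λ)^{k_λ} where k_λ is the size of the largest Jordan block at λ.

For λ = -4: rank(A + 4I) = 3, and the largest Jordan block has size 3 (the smallest k with rank((A + 4I)^k) = rank((A + 4I)^(k+1))).

So m_A(x) = (x + 4)^3.

m_A(x) = (x + 4)^3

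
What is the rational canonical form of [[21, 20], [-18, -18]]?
The invariant factors of A (the non-unit diagonal entries of the Smith normal form of xI - A over ℚ[x]) are (x - 6)(x + 3), each dividing the next. The characteristic polynomial is their product, (x - 6)(x + 3).

The rational canonical form is the block-diagonal matrix of companion matrices C(f_i):
R = [[0, 18], [1, 3]].

R = [[0, 18], [1, 3]]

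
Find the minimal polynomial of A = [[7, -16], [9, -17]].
The characteristic polynomial factors as (x + 5)^2. The minimal polynomial is ∏(x - λ)^{k_λ} where k_λ is the size of the largest Jordan block at λ.

For λ = -5: rank(A + 5I) = 1, and the largest Jordan block has size 2 (the smallest k with rank((A + 5I)^k) = rank((A + 5I)^(k+1))).

So m_A(x) = (x + 5)^2.

m_A(x) = (x + 5)^2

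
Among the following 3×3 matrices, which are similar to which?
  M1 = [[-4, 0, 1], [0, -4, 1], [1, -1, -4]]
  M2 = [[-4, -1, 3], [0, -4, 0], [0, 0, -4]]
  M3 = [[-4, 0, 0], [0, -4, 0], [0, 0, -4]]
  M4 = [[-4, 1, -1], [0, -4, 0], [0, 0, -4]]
3 classes: {M1}, {M2, M4}, {M3}

Characteristic polynomials: χ_{M1} = (x + 4)^3, χ_{M2} = (x + 4)^3, χ_{M3} = (x + 4)^3, χ_{M4} = (x + 4)^3.

{M1}: invariant factors (x + 4)^3.

{M2, M4}: invariant factors x + 4, (x + 4)^2.

{M3}: invariant factors x + 4, x + 4, x + 4.

Matrices are similar if and only if their invariant-factor lists agree; the partition into similarity classes is {M1}, {M2, M4}, {M3}.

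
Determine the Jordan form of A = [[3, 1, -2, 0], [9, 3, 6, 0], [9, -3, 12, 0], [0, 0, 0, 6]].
J = [[6, 1, 0, 0], [0, 6, 0, 0], [0, 0, 6, 0], [0, 0, 0, 6]]

The characteristic polynomial is det(xI - A) = (x - 6)^4, so the eigenvalues are 6 (algebraic multiplicity 4).

For λ = 6: rank(A - 6I) = 1, rank((A - 6I)^2) = 0. The eigenspace has dimension 4 - 1 = 3, so there are 3 Jordan blocks; the rank sequence gives block sizes [2, 1, 1].

Assembling the blocks gives the Jordan form J above.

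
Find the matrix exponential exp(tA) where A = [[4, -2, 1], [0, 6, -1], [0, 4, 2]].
e^{tA} = [[e^{4*t}, -2*t*e^{4*t}, t*e^{4*t}], [0, (2*t + 1)*e^{4*t}, -t*e^{4*t}], [0, 4*t*e^{4*t}, (1 - 2*t)*e^{4*t}]]

A has Jordan form J = [[4, 1, 0], [0, 4, 0], [0, 0, 4]] with A = PJP^{-1}, so e^{tA} = P e^{tJ} P^{-1}.

For a Jordan block J_k(λ), e^{tJ_k(λ)} = e^{λt} · (I + tN + t^2 N^2/2! + ... + t^{k-1} N^{k-1}/(k-1)!) where N is the nilpotent superdiagonal part.

Assembling the blocks and conjugating back gives the entries of e^{tA} as shown above.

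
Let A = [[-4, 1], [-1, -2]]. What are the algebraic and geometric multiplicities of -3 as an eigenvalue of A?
The characteristic polynomial is (x + 3)^2, so the factor x + 3 appears with exponent 2: the algebraic multiplicity is 2.

rank(A + 3I) = 1, so the eigenspace has dimension 2 - 1 = 1: the geometric multiplicity is 1.

Since 1 < 2, A is not diagonalizable.

algebraic multiplicity 2, geometric multiplicity 1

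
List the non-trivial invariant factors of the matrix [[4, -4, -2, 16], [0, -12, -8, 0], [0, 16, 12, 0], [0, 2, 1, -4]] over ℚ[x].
The Jordan structure of A has elementary divisors (x + 4)^2, (x - 4), (x - 4). Arranging the block sizes at each eigenvalue in decreasing order and taking row products gives the invariant factors.

Invariant factors (smallest first, each dividing the next): x - 4, (x - 4)(x + 4)^2.

Check: the last factor (x - 4)(x + 4)^2 is the minimal polynomial, and the product (x - 4)^2(x + 4)^2 is the characteristic polynomial.

x - 4, (x - 4)(x + 4)^2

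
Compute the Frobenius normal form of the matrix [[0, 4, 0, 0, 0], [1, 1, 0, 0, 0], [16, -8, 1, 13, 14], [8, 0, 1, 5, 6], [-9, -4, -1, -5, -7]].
The invariant factors of A (the non-unit diagonal entries of the Smith normal form of xI - A over ℚ[x]) are x^2 - x - 4, (x + 2)(x^2 - x - 4), each dividing the next. The characteristic polynomial is their product, (x + 2)(x^2 - x - 4)^2.

The rational canonical form is the block-diagonal matrix of companion matrices C(f_i):
R = [[0, 4, 0, 0, 0], [1, 1, 0, 0, 0], [0, 0, 0, 0, 8], [0, 0, 1, 0, 6], [0, 0, 0, 1, -1]].

Note the characteristic polynomial does not split into linear factors over ℚ, so A has no Jordan form over ℚ; the rational canonical form exists over any field.

R = [[0, 4, 0, 0, 0], [1, 1, 0, 0, 0], [0, 0, 0, 0, 8], [0, 0, 1, 0, 6], [0, 0, 0, 1, -1]]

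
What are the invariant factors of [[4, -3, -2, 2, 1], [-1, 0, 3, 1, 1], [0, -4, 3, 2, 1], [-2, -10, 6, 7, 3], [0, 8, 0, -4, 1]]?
The Jordan structure of A has elementary divisors (x - 3)^3, (x - 3)^2. Arranging the block sizes at each eigenvalue in decreasing order and taking row products gives the invariant factors.

Invariant factors (smallest first, each dividing the next): (x - 3)^2, (x - 3)^3.

Check: the last factor (x - 3)^3 is the minimal polynomial, and the product (x - 3)^5 is the characteristic polynomial.

(x - 3)^2, (x - 3)^3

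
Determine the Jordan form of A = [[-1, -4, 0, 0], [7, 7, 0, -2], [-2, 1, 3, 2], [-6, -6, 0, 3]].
The characteristic polynomial is det(xI - A) = (x - 3)^4, so the eigenvalues are 3 (algebraic multiplicity 4).

For λ = 3: rank(A - 3I) = 2, rank((A - 3I)^2) = 1, rank((A - 3I)^3) = 0. The eigenspace has dimension 4 - 2 = 2, so there are 2 Jordan blocks; the rank sequence gives block sizes [3, 1].

Assembling the blocks gives the Jordan form J above.

J = [[3, 1, 0, 0], [0, 3, 1, 0], [0, 0, 3, 0], [0, 0, 0, 3]]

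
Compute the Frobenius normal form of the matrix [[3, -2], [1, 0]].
R = [[0, -2], [1, 3]]

The invariant factors of A (the non-unit diagonal entries of the Smith normal form of xI - A over ℚ[x]) are (x - 2)(x - 1), each dividing the next. The characteristic polynomial is their product, (x - 2)(x - 1).

The rational canonical form is the block-diagonal matrix of companion matrices C(f_i):
R = [[0, -2], [1, 3]].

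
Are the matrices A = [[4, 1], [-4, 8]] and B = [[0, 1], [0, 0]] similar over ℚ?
No.

trace(A) = 12 but trace(B) = 0. The trace is a similarity invariant, so A and B are not similar.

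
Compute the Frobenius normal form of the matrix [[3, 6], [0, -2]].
R = [[0, 6], [1, 1]]

The invariant factors of A (the non-unit diagonal entries of the Smith normal form of xI - A over ℚ[x]) are (x - 3)(x + 2), each dividing the next. The characteristic polynomial is their product, (x - 3)(x + 2).

The rational canonical form is the block-diagonal matrix of companion matrices C(f_i):
R = [[0, 6], [1, 1]].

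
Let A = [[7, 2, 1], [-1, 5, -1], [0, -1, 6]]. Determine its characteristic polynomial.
χ_A(x) = (x - 6)^3

xI - A = [[x - 7, -2, -1], [1, x - 5, 1], [0, 1, x - 6]].

Expanding det(xI - A) along the first row:
det(xI - A) = + (x - 7)·det([[x - 5, 1], [1, x - 6]]) - (-2)·det([[1, 1], [0, x - 6]]) + (-1)·det([[1, x - 5], [0, 1]]).

Evaluating gives χ_A(x) = x^3 - 18x^2 + 108x - 216 = (x - 6)^3.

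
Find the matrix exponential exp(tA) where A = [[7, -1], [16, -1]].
e^{tA} = [[(4*t + 1)*e^{3*t}, -t*e^{3*t}], [16*t*e^{3*t}, (1 - 4*t)*e^{3*t}]]

A has Jordan form J = [[3, 1], [0, 3]] with A = PJP^{-1}, so e^{tA} = P e^{tJ} P^{-1}.

For a Jordan block J_k(λ), e^{tJ_k(λ)} = e^{λt} · (I + tN + t^2 N^2/2! + ... + t^{k-1} N^{k-1}/(k-1)!) where N is the nilpotent superdiagonal part.

Assembling the blocks and conjugating back gives the entries of e^{tA} as shown above.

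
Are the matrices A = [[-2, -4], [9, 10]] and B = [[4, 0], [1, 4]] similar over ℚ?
Yes.

Two matrices over a field are similar if and only if they have the same invariant factors.

Both A and B have characteristic polynomial (x - 4)^2 and minimal polynomial (x - 4)^2. Computing further, both have invariant factors (x - 4)^2. Hence A and B are similar.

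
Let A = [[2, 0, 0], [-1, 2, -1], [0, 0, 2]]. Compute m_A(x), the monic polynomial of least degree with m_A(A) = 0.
m_A(x) = (x - 2)^2

The characteristic polynomial factors as (x - 2)^3. The minimal polynomial is ∏(x - λ)^{k_λ} where k_λ is the size of the largest Jordan block at λ.

For λ = 2: rank(A - 2I) = 1, and the largest Jordan block has size 2 (the smallest k with rank((A - 2I)^k) = rank((A - 2I)^(k+1))).

So m_A(x) = (x - 2)^2.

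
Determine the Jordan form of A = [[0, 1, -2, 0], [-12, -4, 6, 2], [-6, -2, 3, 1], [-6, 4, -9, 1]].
The characteristic polynomial is det(xI - A) = x^4, so the eigenvalues are 0 (algebraic multiplicity 4).

For λ = 0: rank(A) = 2, rank(A^2) = 0. The eigenspace has dimension 4 - 2 = 2, so there are 2 Jordan blocks; the rank sequence gives block sizes [2, 2].

Assembling the blocks gives the Jordan form J above.

J = [[0, 1, 0, 0], [0, 0, 0, 0], [0, 0, 0, 1], [0, 0, 0, 0]]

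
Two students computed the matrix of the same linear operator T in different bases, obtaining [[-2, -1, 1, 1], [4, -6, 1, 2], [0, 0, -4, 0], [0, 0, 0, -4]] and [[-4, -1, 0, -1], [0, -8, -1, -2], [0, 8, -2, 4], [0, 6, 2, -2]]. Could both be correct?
Yes.

Two matrices over a field are similar if and only if they have the same invariant factors.

Both A and B have characteristic polynomial (x + 4)^4 and minimal polynomial (x + 4)^3. Computing further, both have invariant factors x + 4, (x + 4)^3. Hence A and B are similar.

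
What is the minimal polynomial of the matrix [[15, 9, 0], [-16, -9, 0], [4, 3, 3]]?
The characteristic polynomial factors as (x - 3)^3. The minimal polynomial is ∏(x - λ)^{k_λ} where k_λ is the size of the largest Jordan block at λ.

For λ = 3: rank(A - 3I) = 1, and the largest Jordan block has size 2 (the smallest k with rank((A - 3I)^k) = rank((A - 3I)^(k+1))).

So m_A(x) = (x - 3)^2.

m_A(x) = (x - 3)^2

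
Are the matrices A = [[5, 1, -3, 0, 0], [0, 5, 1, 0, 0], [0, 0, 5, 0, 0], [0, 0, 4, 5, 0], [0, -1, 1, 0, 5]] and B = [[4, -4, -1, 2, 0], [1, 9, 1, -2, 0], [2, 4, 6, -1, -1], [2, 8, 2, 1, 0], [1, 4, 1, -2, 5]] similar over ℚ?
Yes.

Two matrices over a field are similar if and only if they have the same invariant factors.

Both A and B have characteristic polynomial (x - 5)^5 and minimal polynomial (x - 5)^3. Computing further, both have invariant factors x - 5, x - 5, (x - 5)^3. Hence A and B are similar.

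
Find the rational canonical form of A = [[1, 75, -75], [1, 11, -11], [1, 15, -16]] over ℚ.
R = [[0, 0, 64], [1, 0, 16], [0, 1, -4]]

The invariant factors of A (the non-unit diagonal entries of the Smith normal form of xI - A over ℚ[x]) are (x - 4)(x + 4)^2, each dividing the next. The characteristic polynomial is their product, (x - 4)(x + 4)^2.

The rational canonical form is the block-diagonal matrix of companion matrices C(f_i):
R = [[0, 0, 64], [1, 0, 16], [0, 1, -4]].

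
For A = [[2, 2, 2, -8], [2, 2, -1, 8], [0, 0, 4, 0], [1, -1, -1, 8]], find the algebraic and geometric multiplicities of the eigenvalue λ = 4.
The characteristic polynomial is (x - 4)^4, so the factor x - 4 appears with exponent 4: the algebraic multiplicity is 4.

rank(A - 4I) = 2, so the eigenspace has dimension 4 - 2 = 2: the geometric multiplicity is 2.

Since 2 < 4, A is not diagonalizable.

algebraic multiplicity 4, geometric multiplicity 2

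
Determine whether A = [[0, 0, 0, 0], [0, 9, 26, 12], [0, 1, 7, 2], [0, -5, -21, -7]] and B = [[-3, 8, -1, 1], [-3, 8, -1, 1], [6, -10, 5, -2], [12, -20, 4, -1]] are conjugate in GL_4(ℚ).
No.

Both have characteristic polynomial x(x - 3)^3, but the minimal polynomial of A is x(x - 3)^3 while the minimal polynomial of B is x(x - 3)^2. The minimal polynomial is a similarity invariant, so A and B are not similar.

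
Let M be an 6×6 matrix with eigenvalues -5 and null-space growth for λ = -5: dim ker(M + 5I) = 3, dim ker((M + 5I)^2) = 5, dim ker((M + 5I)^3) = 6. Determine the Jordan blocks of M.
λ = -5: successive nullity increments [3, 2, 1] count blocks of size ≥ k; block sizes are [3, 2, 1].

Jordan blocks: (-5, 3), (-5, 2), (-5, 1)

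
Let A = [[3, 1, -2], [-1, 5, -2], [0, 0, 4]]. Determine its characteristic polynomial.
xI - A = [[x - 3, -1, 2], [1, x - 5, 2], [0, 0, x - 4]].

Expanding det(xI - A) along the first row:
det(xI - A) = + (x - 3)·det([[x - 5, 2], [0, x - 4]]) - (-1)·det([[1, 2], [0, x - 4]]) + (2)·det([[1, x - 5], [0, 0]]).

Evaluating gives χ_A(x) = x^3 - 12x^2 + 48x - 64 = (x - 4)^3.

χ_A(x) = (x - 4)^3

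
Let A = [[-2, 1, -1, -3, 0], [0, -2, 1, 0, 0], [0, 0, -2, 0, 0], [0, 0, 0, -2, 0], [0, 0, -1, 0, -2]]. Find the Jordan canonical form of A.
The characteristic polynomial is det(xI - A) = (x + 2)^5, so the eigenvalues are -2 (algebraic multiplicity 5).

For λ = -2: rank(A + 2I) = 2, rank((A + 2I)^2) = 1, rank((A + 2I)^3) = 0. The eigenspace has dimension 5 - 2 = 3, so there are 3 Jordan blocks; the rank sequence gives block sizes [3, 1, 1].

Assembling the blocks gives the Jordan form J above.

J = [[-2, 1, 0, 0, 0], [0, -2, 1, 0, 0], [0, 0, -2, 0, 0], [0, 0, 0, -2, 0], [0, 0, 0, 0, -2]]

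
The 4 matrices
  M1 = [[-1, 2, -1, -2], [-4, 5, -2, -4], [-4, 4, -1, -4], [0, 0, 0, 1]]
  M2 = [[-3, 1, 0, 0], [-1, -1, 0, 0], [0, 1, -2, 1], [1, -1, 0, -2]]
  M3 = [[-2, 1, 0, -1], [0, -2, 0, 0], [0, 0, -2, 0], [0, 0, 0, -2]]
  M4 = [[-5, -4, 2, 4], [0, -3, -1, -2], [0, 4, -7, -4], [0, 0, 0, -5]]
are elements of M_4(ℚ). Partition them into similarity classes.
Characteristic polynomials: χ_{M1} = (x - 1)^4, χ_{M2} = (x + 2)^4, χ_{M3} = (x + 2)^4, χ_{M4} = (x + 5)^4.

{M1}: invariant factors x - 1, x - 1, (x - 1)^2.

{M2}: invariant factors (x + 2)^2, (x + 2)^2.

{M3}: invariant factors x + 2, x + 2, (x + 2)^2.

{M4}: invariant factors x + 5, x + 5, (x + 5)^2.

Matrices are similar if and only if their invariant-factor lists agree; the partition into similarity classes is {M1}, {M2}, {M3}, {M4}.

4 classes: {M1}, {M2}, {M3}, {M4}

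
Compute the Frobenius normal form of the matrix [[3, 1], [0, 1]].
The invariant factors of A (the non-unit diagonal entries of the Smith normal form of xI - A over ℚ[x]) are (x - 3)(x - 1), each dividing the next. The characteristic polynomial is their product, (x - 3)(x - 1).

The rational canonical form is the block-diagonal matrix of companion matrices C(f_i):
R = [[0, -3], [1, 4]].

R = [[0, -3], [1, 4]]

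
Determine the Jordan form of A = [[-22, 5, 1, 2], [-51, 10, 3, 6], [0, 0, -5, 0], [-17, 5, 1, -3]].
J = [[-5, 1, 0, 0], [0, -5, 0, 0], [0, 0, -5, 0], [0, 0, 0, -5]]

The characteristic polynomial is det(xI - A) = (x + 5)^4, so the eigenvalues are -5 (algebraic multiplicity 4).

For λ = -5: rank(A + 5I) = 1, rank((A + 5I)^2) = 0. The eigenspace has dimension 4 - 1 = 3, so there are 3 Jordan blocks; the rank sequence gives block sizes [2, 1, 1].

Assembling the blocks gives the Jordan form J above.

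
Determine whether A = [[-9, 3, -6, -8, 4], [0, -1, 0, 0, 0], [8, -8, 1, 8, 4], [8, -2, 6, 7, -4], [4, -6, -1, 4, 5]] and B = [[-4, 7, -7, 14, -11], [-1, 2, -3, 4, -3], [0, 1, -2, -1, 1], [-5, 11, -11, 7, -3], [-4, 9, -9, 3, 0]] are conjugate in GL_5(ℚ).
Two matrices over a field are similar if and only if they have the same invariant factors.

Both A and B have characteristic polynomial (x - 3)^2(x + 1)^3 and minimal polynomial (x - 3)^2(x + 1)^2. Computing further, both have invariant factors x + 1, (x - 3)^2(x + 1)^2. Hence A and B are similar.

Yes.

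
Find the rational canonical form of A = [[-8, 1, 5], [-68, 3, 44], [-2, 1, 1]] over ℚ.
R = [[0, 0, -2], [1, 0, -5], [0, 1, -4]]

The invariant factors of A (the non-unit diagonal entries of the Smith normal form of xI - A over ℚ[x]) are (x + 1)^2(x + 2), each dividing the next. The characteristic polynomial is their product, (x + 1)^2(x + 2).

The rational canonical form is the block-diagonal matrix of companion matrices C(f_i):
R = [[0, 0, -2], [1, 0, -5], [0, 1, -4]].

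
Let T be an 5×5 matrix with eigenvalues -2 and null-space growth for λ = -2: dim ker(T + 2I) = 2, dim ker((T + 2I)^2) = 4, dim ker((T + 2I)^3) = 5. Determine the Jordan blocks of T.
λ = -2: successive nullity increments [2, 2, 1] count blocks of size ≥ k; block sizes are [3, 2].

Jordan blocks: (-2, 3), (-2, 2)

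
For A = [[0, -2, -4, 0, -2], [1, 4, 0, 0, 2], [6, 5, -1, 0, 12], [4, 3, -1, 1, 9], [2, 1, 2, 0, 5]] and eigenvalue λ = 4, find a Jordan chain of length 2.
v_1 = [[-1, 0, 1, 1, 1]]^T, v_2 = [[-2, 1, 1, 1, 1]]^T

We seek v_1 ∈ ker((A - 4I)^2) \ ker(A - 4I), then set v_{i+1} = (A - 4I) v_i.

One such chain is v_1 = [[-1, 0, 1, 1, 1]]^T, v_2 = [[-2, 1, 1, 1, 1]]^T. Check: (A - 4I) v_2 = [[0, 0, 0, 0, 0]]^T = 0.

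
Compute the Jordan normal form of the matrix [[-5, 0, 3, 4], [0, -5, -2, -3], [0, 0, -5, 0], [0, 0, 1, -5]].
J = [[-5, 1, 0, 0], [0, -5, 1, 0], [0, 0, -5, 0], [0, 0, 0, -5]]

The characteristic polynomial is det(xI - A) = (x + 5)^4, so the eigenvalues are -5 (algebraic multiplicity 4).

For λ = -5: rank(A + 5I) = 2, rank((A + 5I)^2) = 1, rank((A + 5I)^3) = 0. The eigenspace has dimension 4 - 2 = 2, so there are 2 Jordan blocks; the rank sequence gives block sizes [3, 1].

Assembling the blocks gives the Jordan form J above.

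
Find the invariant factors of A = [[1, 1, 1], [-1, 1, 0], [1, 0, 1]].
(x - 1)^3

The Jordan structure of A has elementary divisors (x - 1)^3. Arranging the block sizes at each eigenvalue in decreasing order and taking row products gives the invariant factors.

Invariant factors (smallest first, each dividing the next): (x - 1)^3.

Check: the last factor (x - 1)^3 is the minimal polynomial, and the product (x - 1)^3 is the characteristic polynomial.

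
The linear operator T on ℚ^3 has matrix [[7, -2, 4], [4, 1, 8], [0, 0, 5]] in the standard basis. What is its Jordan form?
J = [[3, 0, 0], [0, 5, 0], [0, 0, 5]]

The characteristic polynomial is det(xI - A) = (x - 5)^2(x - 3), so the eigenvalues are 3 (algebraic multiplicity 1), 5 (algebraic multiplicity 2).

For λ = 3: algebraic multiplicity 1 gives one 1×1 block.

For λ = 5: rank(A - 5I) = 1. The eigenspace has dimension 3 - 1 = 2, so there are 2 Jordan blocks; the rank sequence gives block sizes [1, 1].

Assembling the blocks gives the Jordan form J above.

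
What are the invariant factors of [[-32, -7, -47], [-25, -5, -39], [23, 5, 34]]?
(x + 1)^3

The Jordan structure of A has elementary divisors (x + 1)^3. Arranging the block sizes at each eigenvalue in decreasing order and taking row products gives the invariant factors.

Invariant factors (smallest first, each dividing the next): (x + 1)^3.

Check: the last factor (x + 1)^3 is the minimal polynomial, and the product (x + 1)^3 is the characteristic polynomial.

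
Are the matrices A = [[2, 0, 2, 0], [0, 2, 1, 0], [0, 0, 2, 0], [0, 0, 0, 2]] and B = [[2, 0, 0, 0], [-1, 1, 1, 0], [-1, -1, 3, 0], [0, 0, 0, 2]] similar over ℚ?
Two matrices over a field are similar if and only if they have the same invariant factors.

Both A and B have characteristic polynomial (x - 2)^4 and minimal polynomial (x - 2)^2. Computing further, both have invariant factors x - 2, x - 2, (x - 2)^2. Hence A and B are similar.

Yes.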